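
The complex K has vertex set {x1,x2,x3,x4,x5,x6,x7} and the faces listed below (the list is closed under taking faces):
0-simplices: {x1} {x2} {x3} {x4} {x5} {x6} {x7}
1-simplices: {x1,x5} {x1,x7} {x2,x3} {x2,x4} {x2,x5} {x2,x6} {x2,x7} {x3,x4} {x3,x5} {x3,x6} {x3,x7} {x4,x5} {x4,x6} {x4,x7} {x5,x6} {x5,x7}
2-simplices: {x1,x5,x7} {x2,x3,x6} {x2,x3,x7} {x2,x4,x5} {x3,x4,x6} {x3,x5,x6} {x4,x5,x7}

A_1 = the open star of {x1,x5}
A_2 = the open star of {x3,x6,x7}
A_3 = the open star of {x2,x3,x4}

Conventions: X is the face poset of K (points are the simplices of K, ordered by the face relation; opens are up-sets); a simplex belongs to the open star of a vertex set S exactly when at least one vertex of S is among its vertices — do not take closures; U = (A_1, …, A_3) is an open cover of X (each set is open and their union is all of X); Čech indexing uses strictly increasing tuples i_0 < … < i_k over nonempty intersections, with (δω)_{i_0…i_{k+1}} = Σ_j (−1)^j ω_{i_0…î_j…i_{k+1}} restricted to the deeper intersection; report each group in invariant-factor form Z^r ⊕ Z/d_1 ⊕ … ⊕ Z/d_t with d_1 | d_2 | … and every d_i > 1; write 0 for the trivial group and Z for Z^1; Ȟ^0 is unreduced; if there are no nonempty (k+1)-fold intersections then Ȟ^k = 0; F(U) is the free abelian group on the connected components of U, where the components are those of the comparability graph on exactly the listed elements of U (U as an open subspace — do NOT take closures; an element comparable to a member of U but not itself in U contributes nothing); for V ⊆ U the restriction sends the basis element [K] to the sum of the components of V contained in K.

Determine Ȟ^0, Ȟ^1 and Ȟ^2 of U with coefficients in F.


nerve simplices:
  A1={{x1},{x5},{x1,x5},{x1,x7},{x2,x5},{x3,x5},{x4,x5},{x5,x6},{x5,x7},{x1,x5,x7},{x2,x4,x5},{x3,x5,x6},{x4,x5,x7}} A2={{x3},{x6},{x7},{x1,x7},{x2,x3},{x2,x6},{x2,x7},{x3,x4},{x3,x5},{x3,x6},{x3,x7},{x4,x6},{x4,x7},{x5,x6},{x5,x7},{x1,x5,x7},{x2,x3,x6},{x2,x3,x7},{x3,x4,x6},{x3,x5,x6},{x4,x5,x7}} A3={{x2},{x3},{x4},{x2,x3},{x2,x4},{x2,x5},{x2,x6},{x2,x7},{x3,x4},{x3,x5},{x3,x6},{x3,x7},{x4,x5},{x4,x6},{x4,x7},{x2,x3,x6},{x2,x3,x7},{x2,x4,x5},{x3,x4,x6},{x3,x5,x6},{x4,x5,x7}}
  A12={{x1,x7},{x3,x5},{x5,x6},{x5,x7},{x1,x5,x7},{x3,x5,x6},{x4,x5,x7}} A13={{x2,x5},{x3,x5},{x4,x5},{x2,x4,x5},{x3,x5,x6},{x4,x5,x7}} A23={{x3},{x2,x3},{x2,x6},{x2,x7},{x3,x4},{x3,x5},{x3,x6},{x3,x7},{x4,x6},{x4,x7},{x2,x3,x6},{x2,x3,x7},{x3,x4,x6},{x3,x5,x6},{x4,x5,x7}}
  A123={{x3,x5},{x3,x5,x6},{x4,x5,x7}}
components per intersection:
  A1: {{x1},{x5},{x1,x5},{x1,x7},{x2,x5},{x3,x5},{x4,x5},{x5,x6},{x5,x7},{x1,x5,x7},{x2,x4,x5},{x3,x5,x6},{x4,x5,x7}}
  A2: {{x3},{x6},{x7},{x1,x7},{x2,x3},{x2,x6},{x2,x7},{x3,x4},{x3,x5},{x3,x6},{x3,x7},{x4,x6},{x4,x7},{x5,x6},{x5,x7},{x1,x5,x7},{x2,x3,x6},{x2,x3,x7},{x3,x4,x6},{x3,x5,x6},{x4,x5,x7}}
  A3: {{x2},{x3},{x4},{x2,x3},{x2,x4},{x2,x5},{x2,x6},{x2,x7},{x3,x4},{x3,x5},{x3,x6},{x3,x7},{x4,x5},{x4,x6},{x4,x7},{x2,x3,x6},{x2,x3,x7},{x2,x4,x5},{x3,x4,x6},{x3,x5,x6},{x4,x5,x7}}
  A12: {{x1,x7},{x5,x7},{x1,x5,x7},{x4,x5,x7}} {{x3,x5},{x5,x6},{x3,x5,x6}}
  A13: {{x2,x5},{x4,x5},{x2,x4,x5},{x4,x5,x7}} {{x3,x5},{x3,x5,x6}}
  A23: {{x3},{x2,x3},{x2,x6},{x2,x7},{x3,x4},{x3,x5},{x3,x6},{x3,x7},{x4,x6},{x2,x3,x6},{x2,x3,x7},{x3,x4,x6},{x3,x5,x6}} {{x4,x7},{x4,x5,x7}}
  A123: {{x3,x5},{x3,x5,x6}} {{x4,x5,x7}}
C dims 3,6,2; δ0: rk 2, SNF 1^2; δ1: rk 2, SNF 1^2
degree 0: 3−2−0 = 1 → Ȟ^0 ≅ Z
degree 1: 6−2−2 = 2 → Ȟ^1 ≅ Z^2
degree 2: 2−0−2 = 0 → Ȟ^2 ≅ 0

Ȟ^0 ≅ Z,  Ȟ^1 ≅ Z^2,  Ȟ^2 ≅ 0


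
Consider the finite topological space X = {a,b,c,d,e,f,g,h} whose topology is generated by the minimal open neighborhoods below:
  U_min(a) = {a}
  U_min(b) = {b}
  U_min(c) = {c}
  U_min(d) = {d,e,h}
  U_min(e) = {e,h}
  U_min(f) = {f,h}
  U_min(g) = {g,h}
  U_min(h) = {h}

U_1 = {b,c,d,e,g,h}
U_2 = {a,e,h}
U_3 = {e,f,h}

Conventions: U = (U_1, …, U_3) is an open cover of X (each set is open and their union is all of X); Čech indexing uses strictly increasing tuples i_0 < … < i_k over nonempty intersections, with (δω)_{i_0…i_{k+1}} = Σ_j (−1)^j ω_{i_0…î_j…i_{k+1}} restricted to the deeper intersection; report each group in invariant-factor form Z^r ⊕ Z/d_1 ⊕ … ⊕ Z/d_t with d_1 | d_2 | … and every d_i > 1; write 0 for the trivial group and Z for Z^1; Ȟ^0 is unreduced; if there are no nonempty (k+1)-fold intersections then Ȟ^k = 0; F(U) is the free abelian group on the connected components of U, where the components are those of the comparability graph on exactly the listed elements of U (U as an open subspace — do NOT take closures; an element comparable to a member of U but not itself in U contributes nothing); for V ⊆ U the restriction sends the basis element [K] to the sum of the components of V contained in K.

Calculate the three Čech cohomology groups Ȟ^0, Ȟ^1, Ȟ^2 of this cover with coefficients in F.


nonempty intersections:
  U12={e,h} U13={e,h} U23={e,h}
  U123={e,h}
components per intersection:
  U1: {b} {c} {d,e,g,h}
  U2: {a} {e,h}
  U3: {e,f,h}
  U12: {e,h}
  U13: {e,h}
  U23: {e,h}
  U123: {e,h}
C dims 6,3,1; δ0: rk 2, SNF 1^2; δ1: rk 1, SNF 1^1
Ȟ^0: (6−2)−0=4 ⇒ Z^4
Ȟ^1: (3−1)−2=0 ⇒ 0
Ȟ^2: (1−0)−1=0 ⇒ 0

Ȟ^0(U;F) ≅ Z^4,  Ȟ^1(U;F) ≅ 0,  Ȟ^2(U;F) ≅ 0


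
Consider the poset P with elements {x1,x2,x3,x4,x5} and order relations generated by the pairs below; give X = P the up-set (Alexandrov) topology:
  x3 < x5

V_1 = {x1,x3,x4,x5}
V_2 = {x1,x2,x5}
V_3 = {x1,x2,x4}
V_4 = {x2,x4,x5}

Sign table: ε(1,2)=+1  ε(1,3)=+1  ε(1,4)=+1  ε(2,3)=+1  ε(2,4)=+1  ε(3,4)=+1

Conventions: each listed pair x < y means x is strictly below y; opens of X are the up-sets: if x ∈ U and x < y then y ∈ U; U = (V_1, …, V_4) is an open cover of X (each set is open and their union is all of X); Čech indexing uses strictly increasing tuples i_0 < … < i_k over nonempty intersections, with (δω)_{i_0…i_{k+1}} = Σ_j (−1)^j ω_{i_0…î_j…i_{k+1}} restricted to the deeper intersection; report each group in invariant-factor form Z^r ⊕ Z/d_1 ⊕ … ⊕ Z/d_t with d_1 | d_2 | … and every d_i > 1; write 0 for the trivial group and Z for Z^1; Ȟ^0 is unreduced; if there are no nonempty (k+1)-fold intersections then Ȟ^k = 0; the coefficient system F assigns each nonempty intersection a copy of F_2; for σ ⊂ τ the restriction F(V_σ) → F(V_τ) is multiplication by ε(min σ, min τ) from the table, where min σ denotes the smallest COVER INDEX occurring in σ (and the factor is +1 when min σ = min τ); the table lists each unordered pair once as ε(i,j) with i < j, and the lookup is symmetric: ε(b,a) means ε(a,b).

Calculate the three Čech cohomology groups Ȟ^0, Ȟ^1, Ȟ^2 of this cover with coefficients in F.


Ȟ^0 = Z/2, Ȟ^1 = 0 and Ȟ^2 = Z/2

nonempty overlaps:
  V12={x1,x5} V13={x1,x4} V14={x4,x5} V23={x1,x2} V24={x2,x5} V34={x2,x4}
  V123={x1} V124={x5} V134={x4} V234={x2}
C dims 4,6,4; δ0: rk_F2 3; δ1: rk_F2 3
degree 0: 4−3−0 = 1 → Ȟ^0 ≅ Z/2
degree 1: 6−3−3 = 0 → Ȟ^1 ≅ 0
degree 2: 4−0−3 = 1 → Ȟ^2 ≅ Z/2


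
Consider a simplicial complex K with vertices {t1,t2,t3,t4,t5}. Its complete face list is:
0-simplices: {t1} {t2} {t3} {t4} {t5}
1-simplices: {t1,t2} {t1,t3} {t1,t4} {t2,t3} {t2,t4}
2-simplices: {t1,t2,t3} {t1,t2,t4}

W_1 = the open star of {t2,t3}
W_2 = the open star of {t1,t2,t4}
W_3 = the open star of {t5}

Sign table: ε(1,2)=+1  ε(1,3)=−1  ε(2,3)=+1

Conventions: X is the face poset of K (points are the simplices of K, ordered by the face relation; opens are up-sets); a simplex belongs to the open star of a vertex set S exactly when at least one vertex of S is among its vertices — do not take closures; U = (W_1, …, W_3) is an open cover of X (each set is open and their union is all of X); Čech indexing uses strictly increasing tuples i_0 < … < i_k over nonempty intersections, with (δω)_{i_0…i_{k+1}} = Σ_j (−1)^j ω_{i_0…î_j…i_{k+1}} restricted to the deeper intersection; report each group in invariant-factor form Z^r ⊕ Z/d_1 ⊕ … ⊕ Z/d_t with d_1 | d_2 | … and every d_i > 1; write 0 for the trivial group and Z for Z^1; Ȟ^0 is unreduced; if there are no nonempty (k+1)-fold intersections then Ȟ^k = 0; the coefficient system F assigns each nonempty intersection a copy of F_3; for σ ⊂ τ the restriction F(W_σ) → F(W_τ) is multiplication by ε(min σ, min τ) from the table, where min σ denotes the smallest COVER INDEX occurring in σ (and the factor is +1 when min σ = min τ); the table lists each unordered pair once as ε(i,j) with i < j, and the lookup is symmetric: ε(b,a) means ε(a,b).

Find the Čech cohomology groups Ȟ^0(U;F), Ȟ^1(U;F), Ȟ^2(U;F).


Ȟ^0 ≅ Z/3 ⊕ Z/3, Ȟ^1 ≅ 0 and Ȟ^2 ≅ 0

nerve simplices:
  W1={{t2},{t3},{t1,t2},{t1,t3},{t2,t3},{t2,t4},{t1,t2,t3},{t1,t2,t4}} W2={{t1},{t2},{t4},{t1,t2},{t1,t3},{t1,t4},{t2,t3},{t2,t4},{t1,t2,t3},{t1,t2,t4}} W3={{t5}}
  W12={{t2},{t1,t2},{t1,t3},{t2,t3},{t2,t4},{t1,t2,t3},{t1,t2,t4}}
C dims 3,1; δ0: rk_F3 1
degree 0: 3−1−0 = 2 → Ȟ^0 ≅ Z/3 ⊕ Z/3
degree 1: 1−0−1 = 0 → Ȟ^1 ≅ 0
degree 2: 0−0−0 = 0 → Ȟ^2 ≅ 0


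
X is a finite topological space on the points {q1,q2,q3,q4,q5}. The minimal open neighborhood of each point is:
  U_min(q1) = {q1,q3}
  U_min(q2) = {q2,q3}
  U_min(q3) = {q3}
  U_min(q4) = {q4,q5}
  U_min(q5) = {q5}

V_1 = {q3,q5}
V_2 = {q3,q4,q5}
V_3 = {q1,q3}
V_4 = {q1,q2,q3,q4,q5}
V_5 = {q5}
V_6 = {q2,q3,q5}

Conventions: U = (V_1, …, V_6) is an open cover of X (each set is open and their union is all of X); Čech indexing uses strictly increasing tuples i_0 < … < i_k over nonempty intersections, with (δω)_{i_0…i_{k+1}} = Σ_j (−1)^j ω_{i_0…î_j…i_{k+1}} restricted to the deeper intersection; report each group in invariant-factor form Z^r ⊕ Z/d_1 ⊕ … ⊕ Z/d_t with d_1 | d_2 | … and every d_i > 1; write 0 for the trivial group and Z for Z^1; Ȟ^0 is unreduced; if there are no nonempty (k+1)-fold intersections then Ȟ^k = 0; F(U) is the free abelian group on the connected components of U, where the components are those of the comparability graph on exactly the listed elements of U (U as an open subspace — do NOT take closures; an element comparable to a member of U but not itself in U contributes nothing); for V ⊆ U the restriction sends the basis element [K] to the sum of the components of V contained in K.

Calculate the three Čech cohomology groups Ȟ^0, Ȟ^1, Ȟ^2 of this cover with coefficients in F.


Ȟ^0 ≅ Z^2, Ȟ^1 ≅ 0 and Ȟ^2 ≅ 0

cover nerve:
  V12={q3,q5} V13={q3} V14={q3,q5} V15={q5} V16={q3,q5} V23={q3} V24={q3,q4,q5} V25={q5} V26={q3,q5} V34={q1,q3} V36={q3} V45={q5} V46={q2,q3,q5} V56={q5}
  V123={q3} V124={q3,q5} V125={q5} V126={q3,q5} V134={q3} V136={q3} V145={q5} V146={q3,q5} V156={q5} V234={q3} V236={q3} V245={q5} V246={q3,q5} V256={q5} V346={q3} V456={q5}
  V1234={q3} V1236={q3} V1245={q5} V1246={q3,q5} V1256={q5} V1346={q3} V1456={q5} V2346={q3} V2456={q5}
  V12346={q3} V12456={q5}
components per intersection:
  V1: {q3} {q5}
  V2: {q3} {q4,q5}
  V3: {q1,q3}
  V4: {q1,q2,q3} {q4,q5}
  V5: {q5}
  V6: {q2,q3} {q5}
  V12: {q3} {q5}
  V13: {q3}
  V14: {q3} {q5}
  V15: {q5}
  V16: {q3} {q5}
  V23: {q3}
  V24: {q3} {q4,q5}
  V25: {q5}
  V26: {q3} {q5}
  V34: {q1,q3}
  V36: {q3}
  V45: {q5}
  V46: {q2,q3} {q5}
  V56: {q5}
  V123: {q3}
  V124: {q3} {q5}
  V125: {q5}
  V126: {q3} {q5}
  V134: {q3}
  V136: {q3}
  V145: {q5}
  V146: {q3} {q5}
  V156: {q5}
  V234: {q3}
  V236: {q3}
  V245: {q5}
  V246: {q3} {q5}
  V256: {q5}
  V346: {q3}
  V456: {q5}
  V1234: {q3}
  V1236: {q3}
  V1245: {q5}
  V1246: {q3} {q5}
  V1256: {q5}
  V1346: {q3}
  V1456: {q5}
  V2346: {q3}
  V2456: {q5}
  V12346: {q3}
  V12456: {q5}
C dims 10,20,20,10; δ0: rk 8, SNF 1^8; δ1: rk 12, SNF 1^12; δ2: rk 8, SNF 1^8
Ȟ^0: (10−8)−0=2 ⇒ Z^2
Ȟ^1: (20−12)−8=0 ⇒ 0
Ȟ^2: (20−8)−12=0 ⇒ 0


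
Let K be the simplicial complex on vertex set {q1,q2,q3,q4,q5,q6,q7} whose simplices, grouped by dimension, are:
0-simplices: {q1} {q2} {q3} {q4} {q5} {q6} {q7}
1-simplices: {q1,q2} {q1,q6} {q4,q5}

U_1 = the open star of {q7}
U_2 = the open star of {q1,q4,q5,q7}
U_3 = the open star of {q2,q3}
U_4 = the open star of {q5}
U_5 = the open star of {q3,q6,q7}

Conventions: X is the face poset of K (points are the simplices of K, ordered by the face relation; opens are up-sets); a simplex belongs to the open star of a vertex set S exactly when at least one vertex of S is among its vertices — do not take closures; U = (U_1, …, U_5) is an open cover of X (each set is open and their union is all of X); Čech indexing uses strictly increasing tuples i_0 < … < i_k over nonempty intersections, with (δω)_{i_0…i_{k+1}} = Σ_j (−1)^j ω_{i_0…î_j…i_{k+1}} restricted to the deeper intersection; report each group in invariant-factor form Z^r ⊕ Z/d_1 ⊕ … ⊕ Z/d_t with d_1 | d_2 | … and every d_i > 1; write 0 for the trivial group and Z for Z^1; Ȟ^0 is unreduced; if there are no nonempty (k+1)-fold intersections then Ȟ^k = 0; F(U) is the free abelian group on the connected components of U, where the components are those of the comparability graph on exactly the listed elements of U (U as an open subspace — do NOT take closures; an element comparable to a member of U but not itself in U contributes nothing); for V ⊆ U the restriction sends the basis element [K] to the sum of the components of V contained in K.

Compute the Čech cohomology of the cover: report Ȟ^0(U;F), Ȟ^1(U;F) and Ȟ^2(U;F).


nerve simplices:
  U1={{q7}} U2={{q1},{q4},{q5},{q7},{q1,q2},{q1,q6},{q4,q5}} U3={{q2},{q3},{q1,q2}} U4={{q5},{q4,q5}} U5={{q3},{q6},{q7},{q1,q6}}
  U12={{q7}} U15={{q7}} U23={{q1,q2}} U24={{q5},{q4,q5}} U25={{q7},{q1,q6}} U35={{q3}}
  U125={{q7}}
components per intersection:
  U1: {{q7}}
  U2: {{q1},{q1,q2},{q1,q6}} {{q4},{q5},{q4,q5}} {{q7}}
  U3: {{q2},{q1,q2}} {{q3}}
  U4: {{q5},{q4,q5}}
  U5: {{q3}} {{q6},{q1,q6}} {{q7}}
  U12: {{q7}}
  U15: {{q7}}
  U23: {{q1,q2}}
  U24: {{q5},{q4,q5}}
  U25: {{q7}} {{q1,q6}}
  U35: {{q3}}
  U125: {{q7}}
C dims 10,7,1; δ0: rk 6, SNF 1^6; δ1: rk 1, SNF 1^1
degree 0: 10−6−0 = 4 → Ȟ^0 ≅ Z^4
degree 1: 7−1−6 = 0 → Ȟ^1 ≅ 0
degree 2: 1−0−1 = 0 → Ȟ^2 ≅ 0

Ȟ^0(U;F) ≅ Z^4, Ȟ^1(U;F) ≅ 0 and Ȟ^2(U;F) ≅ 0


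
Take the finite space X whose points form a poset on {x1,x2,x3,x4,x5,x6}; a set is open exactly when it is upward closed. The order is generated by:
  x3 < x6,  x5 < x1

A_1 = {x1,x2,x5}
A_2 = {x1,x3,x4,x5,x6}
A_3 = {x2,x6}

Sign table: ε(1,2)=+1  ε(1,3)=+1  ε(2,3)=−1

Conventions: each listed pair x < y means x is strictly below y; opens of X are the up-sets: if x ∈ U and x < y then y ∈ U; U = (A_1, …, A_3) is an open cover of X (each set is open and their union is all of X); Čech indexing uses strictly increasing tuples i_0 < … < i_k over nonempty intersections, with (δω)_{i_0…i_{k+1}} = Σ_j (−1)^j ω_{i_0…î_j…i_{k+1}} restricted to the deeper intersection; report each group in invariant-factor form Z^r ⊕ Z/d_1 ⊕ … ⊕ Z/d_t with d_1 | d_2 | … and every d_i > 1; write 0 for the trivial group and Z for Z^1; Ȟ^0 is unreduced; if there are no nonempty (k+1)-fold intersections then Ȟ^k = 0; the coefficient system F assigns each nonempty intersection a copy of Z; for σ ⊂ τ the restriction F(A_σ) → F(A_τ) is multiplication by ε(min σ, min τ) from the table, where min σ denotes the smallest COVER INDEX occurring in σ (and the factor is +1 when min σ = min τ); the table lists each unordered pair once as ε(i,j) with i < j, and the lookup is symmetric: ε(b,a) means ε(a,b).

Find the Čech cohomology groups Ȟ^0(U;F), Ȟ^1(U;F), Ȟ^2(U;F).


nerve simplices:
  A12={x1,x5} A13={x2} A23={x6}
C dims 3,3; δ0: rk 3, SNF 1^2·2
degree 0: 3−3−0 = 0 → Ȟ^0 ≅ 0
degree 1: 3−0−3 = 0 plus torsion [2] → Ȟ^1 ≅ Z/2
degree 2: 0−0−0 = 0 → Ȟ^2 ≅ 0

Ȟ^0(U;F) ≅ 0; Ȟ^1(U;F) ≅ Z/2; Ȟ^2(U;F) ≅ 0


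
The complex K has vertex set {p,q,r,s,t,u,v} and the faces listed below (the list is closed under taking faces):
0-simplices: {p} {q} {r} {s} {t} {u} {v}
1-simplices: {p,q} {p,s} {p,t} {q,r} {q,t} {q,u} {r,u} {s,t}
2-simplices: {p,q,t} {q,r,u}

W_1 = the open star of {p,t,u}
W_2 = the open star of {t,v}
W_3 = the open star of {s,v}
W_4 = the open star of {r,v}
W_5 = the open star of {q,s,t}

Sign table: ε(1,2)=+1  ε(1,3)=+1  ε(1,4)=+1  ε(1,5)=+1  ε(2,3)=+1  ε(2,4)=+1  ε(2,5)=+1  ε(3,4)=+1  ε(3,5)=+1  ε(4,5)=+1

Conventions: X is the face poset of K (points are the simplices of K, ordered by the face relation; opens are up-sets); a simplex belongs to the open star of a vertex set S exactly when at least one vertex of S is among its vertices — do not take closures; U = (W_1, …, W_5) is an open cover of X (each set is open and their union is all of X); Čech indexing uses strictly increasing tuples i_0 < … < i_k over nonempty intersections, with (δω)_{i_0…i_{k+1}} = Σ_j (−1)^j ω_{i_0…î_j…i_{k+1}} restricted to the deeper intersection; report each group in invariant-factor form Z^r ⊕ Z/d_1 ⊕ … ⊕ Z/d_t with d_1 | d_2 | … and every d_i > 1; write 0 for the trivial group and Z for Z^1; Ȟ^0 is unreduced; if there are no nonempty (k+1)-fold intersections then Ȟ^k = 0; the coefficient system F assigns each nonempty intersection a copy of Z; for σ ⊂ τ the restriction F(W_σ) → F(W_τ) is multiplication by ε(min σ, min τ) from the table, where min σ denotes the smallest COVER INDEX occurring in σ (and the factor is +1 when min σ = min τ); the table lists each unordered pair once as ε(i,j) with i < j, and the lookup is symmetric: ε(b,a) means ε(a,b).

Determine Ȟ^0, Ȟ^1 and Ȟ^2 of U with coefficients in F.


Ȟ^0 ≅ Z,  Ȟ^1 ≅ Z,  Ȟ^2 ≅ 0

nerve simplices:
  W1={{p},{t},{u},{p,q},{p,s},{p,t},{q,t},{q,u},{r,u},{s,t},{p,q,t},{q,r,u}} W2={{t},{v},{p,t},{q,t},{s,t},{p,q,t}} W3={{s},{v},{p,s},{s,t}} W4={{r},{v},{q,r},{r,u},{q,r,u}} W5={{q},{s},{t},{p,q},{p,s},{p,t},{q,r},{q,t},{q,u},{s,t},{p,q,t},{q,r,u}}
  W12={{t},{p,t},{q,t},{s,t},{p,q,t}} W13={{p,s},{s,t}} W14={{r,u},{q,r,u}} W15={{t},{p,q},{p,s},{p,t},{q,t},{q,u},{s,t},{p,q,t},{q,r,u}} W23={{v},{s,t}} W24={{v}} W25={{t},{p,t},{q,t},{s,t},{p,q,t}} W34={{v}} W35={{s},{p,s},{s,t}} W45={{q,r},{q,r,u}}
  W123={{s,t}} W125={{t},{p,t},{q,t},{s,t},{p,q,t}} W135={{p,s},{s,t}} W145={{q,r,u}} W234={{v}} W235={{s,t}}
  W1235={{s,t}}
C dims 5,10,6,1; δ0: rk 4, SNF 1^4; δ1: rk 5, SNF 1^5; δ2: rk 1, SNF 1^1
degree 0: 5−4−0 = 1 → Ȟ^0 ≅ Z
degree 1: 10−5−4 = 1 → Ȟ^1 ≅ Z
degree 2: 6−1−5 = 0 → Ȟ^2 ≅ 0


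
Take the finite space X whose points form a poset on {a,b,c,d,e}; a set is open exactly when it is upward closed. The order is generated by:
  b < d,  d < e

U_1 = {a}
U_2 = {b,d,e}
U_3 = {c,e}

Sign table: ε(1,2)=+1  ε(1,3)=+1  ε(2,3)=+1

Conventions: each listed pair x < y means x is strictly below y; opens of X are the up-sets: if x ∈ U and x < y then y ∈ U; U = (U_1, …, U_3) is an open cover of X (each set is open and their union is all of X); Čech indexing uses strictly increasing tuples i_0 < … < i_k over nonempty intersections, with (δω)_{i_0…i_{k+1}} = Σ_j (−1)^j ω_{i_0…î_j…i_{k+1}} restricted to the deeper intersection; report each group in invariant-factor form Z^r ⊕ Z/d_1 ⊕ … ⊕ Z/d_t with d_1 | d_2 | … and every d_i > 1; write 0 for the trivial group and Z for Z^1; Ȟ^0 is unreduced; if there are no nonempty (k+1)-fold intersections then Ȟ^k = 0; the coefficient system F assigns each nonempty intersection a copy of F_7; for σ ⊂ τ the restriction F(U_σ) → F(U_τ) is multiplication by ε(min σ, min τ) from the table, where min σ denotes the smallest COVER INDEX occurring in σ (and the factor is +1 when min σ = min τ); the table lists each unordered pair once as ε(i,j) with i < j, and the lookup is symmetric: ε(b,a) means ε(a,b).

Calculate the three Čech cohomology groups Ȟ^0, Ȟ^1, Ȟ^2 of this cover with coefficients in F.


Ȟ^0 = Z/7 ⊕ Z/7, Ȟ^1 = 0, Ȟ^2 = 0

nonempty intersections:
  U23={e}
C dims 3,1; δ0: rk_F7 1
Ȟ^0: (3−1)−0=2 ⇒ Z/7 ⊕ Z/7
Ȟ^1: (1−0)−1=0 ⇒ 0
Ȟ^2: (0−0)−0=0 ⇒ 0


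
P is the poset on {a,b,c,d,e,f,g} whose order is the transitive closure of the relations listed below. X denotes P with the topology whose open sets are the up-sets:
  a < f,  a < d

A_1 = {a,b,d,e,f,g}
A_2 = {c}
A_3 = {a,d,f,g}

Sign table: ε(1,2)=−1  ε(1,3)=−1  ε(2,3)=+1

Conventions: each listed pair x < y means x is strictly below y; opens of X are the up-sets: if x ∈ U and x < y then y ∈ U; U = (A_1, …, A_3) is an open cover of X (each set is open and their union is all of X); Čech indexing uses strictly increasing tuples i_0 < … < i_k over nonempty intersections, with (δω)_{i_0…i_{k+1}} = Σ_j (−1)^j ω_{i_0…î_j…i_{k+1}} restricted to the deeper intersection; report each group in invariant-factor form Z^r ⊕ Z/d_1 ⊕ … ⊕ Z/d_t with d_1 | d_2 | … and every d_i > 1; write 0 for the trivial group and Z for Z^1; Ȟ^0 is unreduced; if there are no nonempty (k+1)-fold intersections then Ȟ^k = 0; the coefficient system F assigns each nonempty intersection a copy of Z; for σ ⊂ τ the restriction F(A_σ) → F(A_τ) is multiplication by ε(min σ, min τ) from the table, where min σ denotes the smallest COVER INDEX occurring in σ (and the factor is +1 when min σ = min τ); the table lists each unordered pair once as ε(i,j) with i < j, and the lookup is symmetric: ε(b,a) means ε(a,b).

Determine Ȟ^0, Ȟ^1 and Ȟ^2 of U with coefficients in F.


intersection data:
  A13={a,d,f,g}
C dims 3,1; δ0: rk 1, SNF 1^1
Ȟ^0 = (3 − 1) − 0 = 2, so Ȟ^0 ≅ Z^2
Ȟ^1 = (1 − 0) − 1 = 0, so Ȟ^1 ≅ 0
Ȟ^2 = (0 − 0) − 0 = 0, so Ȟ^2 ≅ 0

Ȟ^0 = Z^2,  Ȟ^1 = 0,  Ȟ^2 = 0


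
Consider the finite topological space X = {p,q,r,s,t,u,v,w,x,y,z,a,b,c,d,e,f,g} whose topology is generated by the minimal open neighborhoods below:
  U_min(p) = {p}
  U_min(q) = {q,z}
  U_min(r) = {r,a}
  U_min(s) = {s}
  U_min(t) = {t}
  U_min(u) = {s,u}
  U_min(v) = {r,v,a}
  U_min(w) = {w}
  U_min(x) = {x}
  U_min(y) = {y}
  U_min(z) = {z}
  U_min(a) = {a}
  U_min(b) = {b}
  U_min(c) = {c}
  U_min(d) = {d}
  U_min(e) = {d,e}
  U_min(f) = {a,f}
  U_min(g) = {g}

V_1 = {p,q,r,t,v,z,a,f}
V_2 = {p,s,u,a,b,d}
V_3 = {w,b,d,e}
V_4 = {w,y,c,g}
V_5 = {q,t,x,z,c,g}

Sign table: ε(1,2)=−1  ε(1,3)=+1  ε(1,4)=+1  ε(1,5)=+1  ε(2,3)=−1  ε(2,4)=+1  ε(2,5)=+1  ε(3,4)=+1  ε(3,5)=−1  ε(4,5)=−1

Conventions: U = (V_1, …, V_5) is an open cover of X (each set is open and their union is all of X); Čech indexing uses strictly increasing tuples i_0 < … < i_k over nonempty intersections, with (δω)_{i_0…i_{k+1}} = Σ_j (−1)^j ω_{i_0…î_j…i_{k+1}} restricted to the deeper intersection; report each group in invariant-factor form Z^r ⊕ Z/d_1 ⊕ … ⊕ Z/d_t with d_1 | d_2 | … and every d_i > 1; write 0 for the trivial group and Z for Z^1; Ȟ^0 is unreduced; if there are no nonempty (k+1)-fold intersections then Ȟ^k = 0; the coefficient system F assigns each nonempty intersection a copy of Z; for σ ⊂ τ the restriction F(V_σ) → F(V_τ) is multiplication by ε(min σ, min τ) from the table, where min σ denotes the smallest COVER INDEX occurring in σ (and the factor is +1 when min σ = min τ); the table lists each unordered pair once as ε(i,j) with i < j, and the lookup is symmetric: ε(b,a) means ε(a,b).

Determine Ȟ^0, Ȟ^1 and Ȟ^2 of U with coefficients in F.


nonempty overlaps:
  V12={p,a} V15={q,t,z} V23={b,d} V34={w} V45={c,g}
C dims 5,5; δ0: rk 5, SNF 1^4·2
degree 0: 5−5−0 = 0 → Ȟ^0 ≅ 0
degree 1: 5−0−5 = 0 plus torsion [2] → Ȟ^1 ≅ Z/2
degree 2: 0−0−0 = 0 → Ȟ^2 ≅ 0

Ȟ^0 ≅ 0, Ȟ^1 ≅ Z/2 and Ȟ^2 ≅ 0


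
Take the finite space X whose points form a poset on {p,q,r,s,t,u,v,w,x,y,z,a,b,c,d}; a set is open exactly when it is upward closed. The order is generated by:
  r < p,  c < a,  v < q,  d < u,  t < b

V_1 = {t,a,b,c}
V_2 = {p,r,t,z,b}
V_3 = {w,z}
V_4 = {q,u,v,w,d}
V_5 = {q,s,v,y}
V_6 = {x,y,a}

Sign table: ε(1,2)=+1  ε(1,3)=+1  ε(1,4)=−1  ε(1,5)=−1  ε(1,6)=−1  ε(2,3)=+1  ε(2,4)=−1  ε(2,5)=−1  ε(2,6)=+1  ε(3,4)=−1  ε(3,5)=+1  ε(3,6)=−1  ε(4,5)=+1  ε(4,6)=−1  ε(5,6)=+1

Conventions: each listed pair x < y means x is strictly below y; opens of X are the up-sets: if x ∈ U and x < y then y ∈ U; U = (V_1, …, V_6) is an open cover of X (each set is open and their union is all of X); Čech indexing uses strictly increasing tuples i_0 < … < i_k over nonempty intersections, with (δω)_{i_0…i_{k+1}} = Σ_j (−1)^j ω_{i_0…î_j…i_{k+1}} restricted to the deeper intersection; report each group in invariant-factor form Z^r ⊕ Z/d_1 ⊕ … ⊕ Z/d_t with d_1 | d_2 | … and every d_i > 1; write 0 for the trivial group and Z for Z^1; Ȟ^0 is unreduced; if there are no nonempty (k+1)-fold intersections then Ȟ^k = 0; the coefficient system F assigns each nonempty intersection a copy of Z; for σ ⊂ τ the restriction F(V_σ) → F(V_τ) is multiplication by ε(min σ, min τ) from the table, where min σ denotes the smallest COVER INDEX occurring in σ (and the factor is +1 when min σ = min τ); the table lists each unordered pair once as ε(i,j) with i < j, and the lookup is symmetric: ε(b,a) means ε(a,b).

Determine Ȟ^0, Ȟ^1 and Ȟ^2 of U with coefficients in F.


Ȟ^0 ≅ Z,  Ȟ^1 ≅ Z,  Ȟ^2 ≅ 0

nerve simplices:
  V12={t,b} V16={a} V23={z} V34={w} V45={q,v} V56={y}
C dims 6,6; δ0: rk 5, SNF 1^5
degree 0: 6−5−0 = 1 → Ȟ^0 ≅ Z
degree 1: 6−0−5 = 1 → Ȟ^1 ≅ Z
degree 2: 0−0−0 = 0 → Ȟ^2 ≅ 0


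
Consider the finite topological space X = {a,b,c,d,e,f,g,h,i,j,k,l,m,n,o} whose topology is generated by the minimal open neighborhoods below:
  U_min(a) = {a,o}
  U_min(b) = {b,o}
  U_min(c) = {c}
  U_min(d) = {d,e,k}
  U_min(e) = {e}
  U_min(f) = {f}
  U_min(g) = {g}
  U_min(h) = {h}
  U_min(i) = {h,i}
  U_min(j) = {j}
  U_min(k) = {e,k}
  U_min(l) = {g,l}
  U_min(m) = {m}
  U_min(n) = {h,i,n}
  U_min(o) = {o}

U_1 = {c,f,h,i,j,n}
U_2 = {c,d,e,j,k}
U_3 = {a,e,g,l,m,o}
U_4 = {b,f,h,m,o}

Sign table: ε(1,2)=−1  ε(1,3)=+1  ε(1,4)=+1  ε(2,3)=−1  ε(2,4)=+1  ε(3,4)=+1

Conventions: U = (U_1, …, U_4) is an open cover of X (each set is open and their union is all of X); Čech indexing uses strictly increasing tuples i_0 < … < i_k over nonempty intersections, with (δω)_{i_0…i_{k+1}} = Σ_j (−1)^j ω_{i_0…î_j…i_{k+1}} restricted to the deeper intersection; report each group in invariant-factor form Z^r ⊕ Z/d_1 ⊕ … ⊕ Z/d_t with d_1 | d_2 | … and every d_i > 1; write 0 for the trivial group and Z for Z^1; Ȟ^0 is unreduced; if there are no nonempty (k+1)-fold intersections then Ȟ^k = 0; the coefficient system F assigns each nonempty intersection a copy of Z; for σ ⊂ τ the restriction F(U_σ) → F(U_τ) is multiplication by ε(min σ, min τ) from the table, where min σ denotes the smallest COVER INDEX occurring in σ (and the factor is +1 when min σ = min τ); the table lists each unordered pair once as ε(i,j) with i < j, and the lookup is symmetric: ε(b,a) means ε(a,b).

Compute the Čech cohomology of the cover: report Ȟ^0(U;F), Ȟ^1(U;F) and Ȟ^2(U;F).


nerve of the cover:
  U12={c,j} U14={f,h} U23={e} U34={m,o}
C dims 4,4; δ0: rk 3, SNF 1^3
Ȟ^0 = (4 − 3) − 0 = 1, so Ȟ^0 ≅ Z
Ȟ^1 = (4 − 0) − 3 = 1, so Ȟ^1 ≅ Z
Ȟ^2 = (0 − 0) − 0 = 0, so Ȟ^2 ≅ 0

Ȟ^0 = Z; Ȟ^1 = Z; Ȟ^2 = 0


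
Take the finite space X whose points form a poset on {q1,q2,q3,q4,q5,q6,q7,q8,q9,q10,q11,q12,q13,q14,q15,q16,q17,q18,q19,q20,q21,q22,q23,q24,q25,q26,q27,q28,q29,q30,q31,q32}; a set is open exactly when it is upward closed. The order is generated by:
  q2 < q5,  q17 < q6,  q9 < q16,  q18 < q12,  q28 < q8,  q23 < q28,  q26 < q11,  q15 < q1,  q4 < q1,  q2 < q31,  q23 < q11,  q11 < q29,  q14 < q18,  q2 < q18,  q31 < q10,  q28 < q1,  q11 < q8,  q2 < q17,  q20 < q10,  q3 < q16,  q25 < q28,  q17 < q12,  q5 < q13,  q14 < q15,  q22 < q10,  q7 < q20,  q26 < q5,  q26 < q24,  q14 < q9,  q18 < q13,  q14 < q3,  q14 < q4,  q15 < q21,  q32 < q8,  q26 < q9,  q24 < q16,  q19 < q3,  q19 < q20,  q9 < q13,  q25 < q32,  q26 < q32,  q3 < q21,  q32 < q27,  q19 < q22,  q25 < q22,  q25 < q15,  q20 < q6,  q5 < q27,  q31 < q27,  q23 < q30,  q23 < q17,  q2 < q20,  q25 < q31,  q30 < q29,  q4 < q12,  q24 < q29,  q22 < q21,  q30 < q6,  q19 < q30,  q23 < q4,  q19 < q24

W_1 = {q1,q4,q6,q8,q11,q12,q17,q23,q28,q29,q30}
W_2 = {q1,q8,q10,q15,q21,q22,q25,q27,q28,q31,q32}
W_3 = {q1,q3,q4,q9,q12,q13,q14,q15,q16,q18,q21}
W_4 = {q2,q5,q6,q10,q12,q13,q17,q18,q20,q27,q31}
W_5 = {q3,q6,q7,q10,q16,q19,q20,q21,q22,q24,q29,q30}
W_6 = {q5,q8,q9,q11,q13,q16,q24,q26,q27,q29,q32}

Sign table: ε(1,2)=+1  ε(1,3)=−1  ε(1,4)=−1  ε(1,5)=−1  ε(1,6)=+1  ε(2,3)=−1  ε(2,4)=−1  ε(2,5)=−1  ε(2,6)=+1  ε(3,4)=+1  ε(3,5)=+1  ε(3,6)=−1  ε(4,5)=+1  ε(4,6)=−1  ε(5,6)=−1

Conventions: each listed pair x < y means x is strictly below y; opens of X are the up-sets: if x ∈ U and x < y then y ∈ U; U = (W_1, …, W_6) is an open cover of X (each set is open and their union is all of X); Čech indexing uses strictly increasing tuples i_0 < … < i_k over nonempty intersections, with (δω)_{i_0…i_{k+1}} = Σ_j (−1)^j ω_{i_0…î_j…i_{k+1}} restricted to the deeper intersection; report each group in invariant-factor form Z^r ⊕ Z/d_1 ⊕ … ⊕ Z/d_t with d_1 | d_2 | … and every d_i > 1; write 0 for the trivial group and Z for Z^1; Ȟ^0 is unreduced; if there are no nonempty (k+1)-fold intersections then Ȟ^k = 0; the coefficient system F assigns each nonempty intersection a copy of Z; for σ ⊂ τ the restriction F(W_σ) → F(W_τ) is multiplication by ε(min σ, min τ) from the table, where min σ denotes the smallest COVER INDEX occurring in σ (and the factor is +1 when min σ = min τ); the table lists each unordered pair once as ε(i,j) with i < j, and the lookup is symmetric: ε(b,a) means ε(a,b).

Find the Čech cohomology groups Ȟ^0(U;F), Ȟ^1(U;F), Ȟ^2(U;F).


Ȟ^0(U;F) ≅ Z, Ȟ^1(U;F) ≅ 0, Ȟ^2(U;F) ≅ Z/2

nonempty overlaps:
  W12={q1,q8,q28} W13={q1,q4,q12} W14={q6,q12,q17} W15={q6,q29,q30} W16={q8,q11,q29} W23={q1,q15,q21} W24={q10,q27,q31} W25={q10,q21,q22} W26={q8,q27,q32} W34={q12,q13,q18} W35={q3,q16,q21} W36={q9,q13,q16} W45={q6,q10,q20} W46={q5,q13,q27} W56={q16,q24,q29}
  W123={q1} W126={q8} W134={q12} W145={q6} W156={q29} W235={q21} W245={q10} W246={q27} W346={q13} W356={q16}
C dims 6,15,10; δ0: rk 5, SNF 1^5; δ1: rk 10, SNF 1^9·2
degree 0: 6−5−0 = 1 → Ȟ^0 ≅ Z
degree 1: 15−10−5 = 0 → Ȟ^1 ≅ 0
degree 2: 10−0−10 = 0 plus torsion [2] → Ȟ^2 ≅ Z/2


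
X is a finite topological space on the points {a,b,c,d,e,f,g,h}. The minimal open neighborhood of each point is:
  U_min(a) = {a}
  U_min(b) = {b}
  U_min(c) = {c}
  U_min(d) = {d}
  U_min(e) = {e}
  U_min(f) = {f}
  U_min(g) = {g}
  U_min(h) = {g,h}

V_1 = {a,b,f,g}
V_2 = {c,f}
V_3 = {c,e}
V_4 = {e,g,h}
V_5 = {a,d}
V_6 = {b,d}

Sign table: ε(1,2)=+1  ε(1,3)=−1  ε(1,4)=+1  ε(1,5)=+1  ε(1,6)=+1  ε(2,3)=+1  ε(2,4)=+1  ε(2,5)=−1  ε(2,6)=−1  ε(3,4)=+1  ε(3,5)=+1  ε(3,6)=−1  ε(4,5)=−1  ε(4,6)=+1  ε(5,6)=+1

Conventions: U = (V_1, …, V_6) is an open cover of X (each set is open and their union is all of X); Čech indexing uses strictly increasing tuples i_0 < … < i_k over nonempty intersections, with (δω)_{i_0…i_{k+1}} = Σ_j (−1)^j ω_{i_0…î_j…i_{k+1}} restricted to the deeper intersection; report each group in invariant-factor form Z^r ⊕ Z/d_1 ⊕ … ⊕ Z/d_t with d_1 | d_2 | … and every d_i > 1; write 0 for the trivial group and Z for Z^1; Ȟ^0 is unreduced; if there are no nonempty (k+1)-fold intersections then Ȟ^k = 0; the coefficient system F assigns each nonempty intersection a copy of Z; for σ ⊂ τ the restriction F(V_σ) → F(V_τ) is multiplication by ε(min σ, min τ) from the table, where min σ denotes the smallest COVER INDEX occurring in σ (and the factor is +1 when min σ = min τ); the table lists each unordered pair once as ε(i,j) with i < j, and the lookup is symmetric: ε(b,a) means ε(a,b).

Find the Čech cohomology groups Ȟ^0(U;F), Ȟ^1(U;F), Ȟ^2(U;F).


nonempty overlaps:
  V12={f} V14={g} V15={a} V16={b} V23={c} V34={e} V56={d}
C dims 6,7; δ0: rk 5, SNF 1^5
degree 0: 6−5−0 = 1 → Ȟ^0 ≅ Z
degree 1: 7−0−5 = 2 → Ȟ^1 ≅ Z^2
degree 2: 0−0−0 = 0 → Ȟ^2 ≅ 0

Ȟ^0 = Z, Ȟ^1 = Z^2, Ȟ^2 = 0


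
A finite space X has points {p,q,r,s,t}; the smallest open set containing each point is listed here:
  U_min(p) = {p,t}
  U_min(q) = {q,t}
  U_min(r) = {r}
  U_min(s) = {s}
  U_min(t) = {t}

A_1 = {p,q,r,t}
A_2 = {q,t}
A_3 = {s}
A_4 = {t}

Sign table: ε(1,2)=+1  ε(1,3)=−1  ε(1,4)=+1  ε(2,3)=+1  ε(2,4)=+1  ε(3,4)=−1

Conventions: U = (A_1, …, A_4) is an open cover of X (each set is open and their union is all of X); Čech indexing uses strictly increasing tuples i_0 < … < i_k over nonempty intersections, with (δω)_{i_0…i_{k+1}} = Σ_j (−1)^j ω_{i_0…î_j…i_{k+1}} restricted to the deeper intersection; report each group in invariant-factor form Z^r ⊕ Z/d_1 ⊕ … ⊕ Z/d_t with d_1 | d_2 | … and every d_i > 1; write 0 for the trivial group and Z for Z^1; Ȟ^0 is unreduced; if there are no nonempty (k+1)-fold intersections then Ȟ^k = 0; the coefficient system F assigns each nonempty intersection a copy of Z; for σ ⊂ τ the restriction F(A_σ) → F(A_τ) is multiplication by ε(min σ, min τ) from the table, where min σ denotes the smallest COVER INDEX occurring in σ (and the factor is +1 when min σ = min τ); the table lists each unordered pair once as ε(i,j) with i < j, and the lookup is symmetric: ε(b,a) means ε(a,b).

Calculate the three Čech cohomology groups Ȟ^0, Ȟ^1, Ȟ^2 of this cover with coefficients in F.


intersection data:
  A12={q,t} A14={t} A24={t}
  A124={t}
C dims 4,3,1; δ0: rk 2, SNF 1^2; δ1: rk 1, SNF 1^1
Ȟ^0 = (4 − 2) − 0 = 2, so Ȟ^0 ≅ Z^2
Ȟ^1 = (3 − 1) − 2 = 0, so Ȟ^1 ≅ 0
Ȟ^2 = (1 − 0) − 1 = 0, so Ȟ^2 ≅ 0

Ȟ^0 = Z^2,  Ȟ^1 = 0,  Ȟ^2 = 0


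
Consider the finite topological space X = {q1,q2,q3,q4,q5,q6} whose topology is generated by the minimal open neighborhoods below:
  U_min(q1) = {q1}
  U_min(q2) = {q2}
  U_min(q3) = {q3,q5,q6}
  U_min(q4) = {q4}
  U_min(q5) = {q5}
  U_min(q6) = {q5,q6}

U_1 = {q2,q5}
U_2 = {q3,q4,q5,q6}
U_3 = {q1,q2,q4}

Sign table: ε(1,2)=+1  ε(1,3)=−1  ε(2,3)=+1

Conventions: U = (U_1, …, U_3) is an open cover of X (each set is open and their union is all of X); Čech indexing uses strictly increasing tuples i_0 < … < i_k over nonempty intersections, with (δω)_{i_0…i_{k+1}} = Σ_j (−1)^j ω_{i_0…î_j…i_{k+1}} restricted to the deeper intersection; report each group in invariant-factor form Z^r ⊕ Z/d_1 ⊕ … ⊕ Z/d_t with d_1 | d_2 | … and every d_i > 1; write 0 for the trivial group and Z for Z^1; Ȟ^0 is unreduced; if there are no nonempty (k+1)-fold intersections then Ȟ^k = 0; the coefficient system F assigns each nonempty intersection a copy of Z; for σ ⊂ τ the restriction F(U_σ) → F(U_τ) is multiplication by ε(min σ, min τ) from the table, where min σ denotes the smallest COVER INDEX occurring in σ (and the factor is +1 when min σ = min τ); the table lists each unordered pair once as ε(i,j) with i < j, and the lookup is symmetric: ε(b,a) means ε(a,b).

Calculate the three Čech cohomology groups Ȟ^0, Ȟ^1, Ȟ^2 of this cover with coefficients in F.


nonempty intersections:
  U12={q5} U13={q2} U23={q4}
C dims 3,3; δ0: rk 3, SNF 1^2·2
Ȟ^0: (3−3)−0=0 ⇒ 0
Ȟ^1: (3−0)−3=0 plus torsion [2] ⇒ Z/2
Ȟ^2: (0−0)−0=0 ⇒ 0

Ȟ^0 ≅ 0, Ȟ^1 ≅ Z/2 and Ȟ^2 ≅ 0


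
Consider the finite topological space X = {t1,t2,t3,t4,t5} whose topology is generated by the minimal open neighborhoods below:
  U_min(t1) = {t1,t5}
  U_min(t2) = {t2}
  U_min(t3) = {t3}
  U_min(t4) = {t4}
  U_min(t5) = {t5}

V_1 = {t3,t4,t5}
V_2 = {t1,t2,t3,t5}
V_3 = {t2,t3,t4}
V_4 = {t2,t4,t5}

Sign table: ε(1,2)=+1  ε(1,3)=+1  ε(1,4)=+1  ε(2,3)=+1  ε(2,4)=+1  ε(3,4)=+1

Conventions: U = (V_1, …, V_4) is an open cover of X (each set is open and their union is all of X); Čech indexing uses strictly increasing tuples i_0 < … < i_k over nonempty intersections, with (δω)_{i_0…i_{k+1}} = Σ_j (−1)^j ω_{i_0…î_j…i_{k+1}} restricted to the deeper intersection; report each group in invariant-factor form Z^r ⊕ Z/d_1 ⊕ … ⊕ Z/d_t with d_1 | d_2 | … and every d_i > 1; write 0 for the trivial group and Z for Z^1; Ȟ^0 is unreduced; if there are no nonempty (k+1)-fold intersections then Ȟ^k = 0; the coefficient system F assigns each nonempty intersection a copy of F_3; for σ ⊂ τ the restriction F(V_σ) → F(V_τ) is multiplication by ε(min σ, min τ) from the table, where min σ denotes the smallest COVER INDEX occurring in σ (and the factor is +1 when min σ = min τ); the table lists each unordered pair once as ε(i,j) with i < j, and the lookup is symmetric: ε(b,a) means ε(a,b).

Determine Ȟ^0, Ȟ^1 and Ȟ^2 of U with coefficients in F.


Ȟ^0(U;F) ≅ Z/3,  Ȟ^1(U;F) ≅ 0,  Ȟ^2(U;F) ≅ Z/3

nerve simplices:
  V12={t3,t5} V13={t3,t4} V14={t4,t5} V23={t2,t3} V24={t2,t5} V34={t2,t4}
  V123={t3} V124={t5} V134={t4} V234={t2}
C dims 4,6,4; δ0: rk_F3 3; δ1: rk_F3 3
degree 0: 4−3−0 = 1 → Ȟ^0 ≅ Z/3
degree 1: 6−3−3 = 0 → Ȟ^1 ≅ 0
degree 2: 4−0−3 = 1 → Ȟ^2 ≅ Z/3


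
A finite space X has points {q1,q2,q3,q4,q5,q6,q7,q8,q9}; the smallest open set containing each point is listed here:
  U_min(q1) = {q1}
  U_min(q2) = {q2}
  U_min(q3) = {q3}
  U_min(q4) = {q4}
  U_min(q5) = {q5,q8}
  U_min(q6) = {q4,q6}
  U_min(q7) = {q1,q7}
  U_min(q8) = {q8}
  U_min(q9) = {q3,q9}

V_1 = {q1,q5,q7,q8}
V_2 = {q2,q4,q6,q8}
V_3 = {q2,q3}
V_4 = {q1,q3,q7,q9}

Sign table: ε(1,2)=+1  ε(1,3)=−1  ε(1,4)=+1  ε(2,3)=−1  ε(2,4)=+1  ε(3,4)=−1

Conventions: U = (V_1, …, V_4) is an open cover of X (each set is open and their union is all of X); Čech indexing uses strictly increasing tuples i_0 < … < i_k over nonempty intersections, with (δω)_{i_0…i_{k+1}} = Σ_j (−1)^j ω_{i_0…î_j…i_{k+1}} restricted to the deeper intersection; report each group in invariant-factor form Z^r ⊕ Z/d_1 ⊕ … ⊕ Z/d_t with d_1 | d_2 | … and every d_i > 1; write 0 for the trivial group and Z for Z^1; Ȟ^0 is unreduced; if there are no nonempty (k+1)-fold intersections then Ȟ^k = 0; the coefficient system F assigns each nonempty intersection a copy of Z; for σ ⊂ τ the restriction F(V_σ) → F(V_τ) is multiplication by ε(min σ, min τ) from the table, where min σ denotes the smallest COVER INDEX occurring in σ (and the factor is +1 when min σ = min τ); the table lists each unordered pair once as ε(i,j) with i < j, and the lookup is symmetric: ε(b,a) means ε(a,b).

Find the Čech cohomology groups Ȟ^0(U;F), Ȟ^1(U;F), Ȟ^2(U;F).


Ȟ^0(U;F) ≅ Z, Ȟ^1(U;F) ≅ Z, Ȟ^2(U;F) ≅ 0

nonempty overlaps:
  V12={q8} V14={q1,q7} V23={q2} V34={q3}
C dims 4,4; δ0: rk 3, SNF 1^3
degree 0: 4−3−0 = 1 → Ȟ^0 ≅ Z
degree 1: 4−0−3 = 1 → Ȟ^1 ≅ Z
degree 2: 0−0−0 = 0 → Ȟ^2 ≅ 0


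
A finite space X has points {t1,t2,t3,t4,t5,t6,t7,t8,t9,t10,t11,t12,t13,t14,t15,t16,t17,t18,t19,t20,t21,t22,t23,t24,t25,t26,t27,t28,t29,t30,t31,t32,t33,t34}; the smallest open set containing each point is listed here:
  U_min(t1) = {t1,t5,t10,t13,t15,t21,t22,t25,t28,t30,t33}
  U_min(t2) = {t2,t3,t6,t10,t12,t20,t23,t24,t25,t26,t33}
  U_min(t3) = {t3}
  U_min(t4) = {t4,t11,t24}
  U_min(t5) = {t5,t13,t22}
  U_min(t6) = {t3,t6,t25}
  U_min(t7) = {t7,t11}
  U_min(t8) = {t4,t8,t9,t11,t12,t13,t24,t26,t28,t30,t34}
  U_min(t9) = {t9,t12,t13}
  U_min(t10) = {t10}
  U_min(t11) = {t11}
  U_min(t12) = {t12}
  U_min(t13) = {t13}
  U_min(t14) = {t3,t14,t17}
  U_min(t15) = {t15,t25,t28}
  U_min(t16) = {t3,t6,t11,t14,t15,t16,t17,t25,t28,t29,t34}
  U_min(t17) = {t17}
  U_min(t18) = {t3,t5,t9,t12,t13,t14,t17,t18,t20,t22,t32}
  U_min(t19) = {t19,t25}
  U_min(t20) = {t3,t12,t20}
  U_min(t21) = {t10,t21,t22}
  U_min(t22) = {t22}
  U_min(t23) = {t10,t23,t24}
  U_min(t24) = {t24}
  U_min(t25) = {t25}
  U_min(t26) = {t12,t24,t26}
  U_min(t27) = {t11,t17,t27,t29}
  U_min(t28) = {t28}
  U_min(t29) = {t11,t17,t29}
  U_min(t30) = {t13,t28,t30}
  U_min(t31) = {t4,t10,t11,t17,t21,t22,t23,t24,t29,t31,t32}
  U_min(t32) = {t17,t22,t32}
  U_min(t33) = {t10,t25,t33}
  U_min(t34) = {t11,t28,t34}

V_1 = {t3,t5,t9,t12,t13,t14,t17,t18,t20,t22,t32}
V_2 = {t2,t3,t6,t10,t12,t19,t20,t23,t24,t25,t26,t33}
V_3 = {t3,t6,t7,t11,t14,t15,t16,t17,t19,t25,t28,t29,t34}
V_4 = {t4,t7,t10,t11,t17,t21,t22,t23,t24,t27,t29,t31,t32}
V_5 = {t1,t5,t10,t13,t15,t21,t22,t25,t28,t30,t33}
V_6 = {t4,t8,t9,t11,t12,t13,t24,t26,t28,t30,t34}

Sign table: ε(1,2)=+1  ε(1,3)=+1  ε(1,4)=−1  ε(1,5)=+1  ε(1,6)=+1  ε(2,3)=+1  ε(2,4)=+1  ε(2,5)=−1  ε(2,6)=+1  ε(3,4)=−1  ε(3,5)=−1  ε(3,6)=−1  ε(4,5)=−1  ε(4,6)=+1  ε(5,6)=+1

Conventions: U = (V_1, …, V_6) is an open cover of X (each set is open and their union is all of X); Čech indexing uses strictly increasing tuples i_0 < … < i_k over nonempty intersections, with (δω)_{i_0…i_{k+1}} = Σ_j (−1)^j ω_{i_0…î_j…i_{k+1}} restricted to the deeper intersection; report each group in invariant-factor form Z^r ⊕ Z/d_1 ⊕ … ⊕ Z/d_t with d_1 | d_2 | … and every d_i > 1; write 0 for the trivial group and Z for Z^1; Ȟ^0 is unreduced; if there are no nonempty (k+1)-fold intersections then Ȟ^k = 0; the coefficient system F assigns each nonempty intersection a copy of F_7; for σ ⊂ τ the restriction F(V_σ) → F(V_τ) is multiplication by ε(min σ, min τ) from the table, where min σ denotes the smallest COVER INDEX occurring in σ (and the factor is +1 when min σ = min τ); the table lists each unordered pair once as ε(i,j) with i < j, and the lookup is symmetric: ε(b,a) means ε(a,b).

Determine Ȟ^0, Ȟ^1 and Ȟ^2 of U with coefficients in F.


nonempty intersections:
  V12={t3,t12,t20} V13={t3,t14,t17} V14={t17,t22,t32} V15={t5,t13,t22} V16={t9,t12,t13} V23={t3,t6,t19,t25} V24={t10,t23,t24} V25={t10,t25,t33} V26={t12,t24,t26} V34={t7,t11,t17,t29} V35={t15,t25,t28} V36={t11,t28,t34} V45={t10,t21,t22} V46={t4,t11,t24} V56={t13,t28,t30}
  V123={t3} V126={t12} V134={t17} V145={t22} V156={t13} V235={t25} V245={t10} V246={t24} V346={t11} V356={t28}
C dims 6,15,10; δ0: rk_F7 6; δ1: rk_F7 9
Ȟ^0: (6−6)−0=0 ⇒ 0
Ȟ^1: (15−9)−6=0 ⇒ 0
Ȟ^2: (10−0)−9=1 ⇒ Z/7

Ȟ^0 ≅ 0, Ȟ^1 ≅ 0, Ȟ^2 ≅ Z/7
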